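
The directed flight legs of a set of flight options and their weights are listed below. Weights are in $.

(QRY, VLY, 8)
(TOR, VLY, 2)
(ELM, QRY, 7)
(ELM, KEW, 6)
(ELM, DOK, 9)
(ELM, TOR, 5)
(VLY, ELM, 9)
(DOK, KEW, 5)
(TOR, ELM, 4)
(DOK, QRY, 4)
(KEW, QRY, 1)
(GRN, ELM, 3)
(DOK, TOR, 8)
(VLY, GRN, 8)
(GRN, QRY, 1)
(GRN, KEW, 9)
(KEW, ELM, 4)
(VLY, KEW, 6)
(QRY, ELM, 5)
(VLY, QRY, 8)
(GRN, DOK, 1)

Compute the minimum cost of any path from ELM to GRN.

$15

Running Dijkstra from ELM:
ELM: 0
TOR: 5  (via ELM)
KEW: 6  (via ELM)
QRY: 7  (via ELM)
VLY: 7  (via TOR)
DOK: 9  (via ELM)
GRN: 15  (via VLY)
Shortest route: ELM → TOR → VLY → GRN = $15.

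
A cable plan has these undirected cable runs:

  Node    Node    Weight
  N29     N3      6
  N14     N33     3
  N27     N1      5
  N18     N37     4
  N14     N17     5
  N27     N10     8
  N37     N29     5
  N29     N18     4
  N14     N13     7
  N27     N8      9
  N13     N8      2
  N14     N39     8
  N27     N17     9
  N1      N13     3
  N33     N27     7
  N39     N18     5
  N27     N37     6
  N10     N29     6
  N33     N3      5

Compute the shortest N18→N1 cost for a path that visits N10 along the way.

Shortest N18→N10: N18–N29–N10 = 10
Shortest N10→N1: N10–N27–N1 = 13
Total via N10: 10 + 13 = 23.

23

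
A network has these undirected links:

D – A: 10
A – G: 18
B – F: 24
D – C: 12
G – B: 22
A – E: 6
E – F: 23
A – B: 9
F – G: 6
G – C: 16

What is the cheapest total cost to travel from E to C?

Shortest distances from E:
E: 0
A: 6  (via E)
B: 15  (via A)
D: 16  (via A)
F: 23  (via E)
G: 24  (via A)
C: 28  (via D)
Shortest route: E–A–D–C = 28.

28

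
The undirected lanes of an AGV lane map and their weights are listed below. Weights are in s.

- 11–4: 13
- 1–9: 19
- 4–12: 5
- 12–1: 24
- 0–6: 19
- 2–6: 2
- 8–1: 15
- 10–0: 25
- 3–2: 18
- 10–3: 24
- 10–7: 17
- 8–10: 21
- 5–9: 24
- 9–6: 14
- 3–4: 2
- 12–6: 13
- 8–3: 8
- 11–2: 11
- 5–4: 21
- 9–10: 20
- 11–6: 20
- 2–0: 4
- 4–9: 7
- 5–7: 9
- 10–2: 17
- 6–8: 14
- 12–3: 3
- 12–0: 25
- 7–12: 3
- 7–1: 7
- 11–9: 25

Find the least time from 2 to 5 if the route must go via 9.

Best 2 to 9: 2 → 6 → 9 costing 16
Best 9 to 5: 9 → 5 costing 24
Total via 9: 16 + 24 = 40 s.

40 s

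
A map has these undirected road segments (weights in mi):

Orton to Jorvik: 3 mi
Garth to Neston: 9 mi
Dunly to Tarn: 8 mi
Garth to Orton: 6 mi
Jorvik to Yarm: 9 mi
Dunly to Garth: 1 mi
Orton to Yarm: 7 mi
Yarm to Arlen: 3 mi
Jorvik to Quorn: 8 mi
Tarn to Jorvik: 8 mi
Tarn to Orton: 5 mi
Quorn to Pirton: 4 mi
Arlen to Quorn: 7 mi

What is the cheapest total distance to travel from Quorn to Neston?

26 mi

Shortest distances from Quorn:
Quorn: 0
Pirton: 4  (via Quorn)
Arlen: 7  (via Quorn)
Jorvik: 8  (via Quorn)
Yarm: 10  (via Arlen)
Orton: 11  (via Jorvik)
Tarn: 16  (via Jorvik)
Garth: 17  (via Orton)
Dunly: 18  (via Garth)
Neston: 26  (via Garth)
Shortest route: Quorn–Jorvik–Orton–Garth–Neston = 26 mi.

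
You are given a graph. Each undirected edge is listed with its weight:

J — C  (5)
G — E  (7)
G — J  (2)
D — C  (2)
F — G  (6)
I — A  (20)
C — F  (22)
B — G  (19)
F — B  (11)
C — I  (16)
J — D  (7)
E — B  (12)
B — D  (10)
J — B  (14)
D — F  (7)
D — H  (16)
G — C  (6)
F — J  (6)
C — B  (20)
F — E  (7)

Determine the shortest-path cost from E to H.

Enumerating some paths:
E → F → D → H: 7+7+16 = 30
E → G → C → D → H: 7+6+2+16 = 31
The minimum is 30 via E → F → D → H.

30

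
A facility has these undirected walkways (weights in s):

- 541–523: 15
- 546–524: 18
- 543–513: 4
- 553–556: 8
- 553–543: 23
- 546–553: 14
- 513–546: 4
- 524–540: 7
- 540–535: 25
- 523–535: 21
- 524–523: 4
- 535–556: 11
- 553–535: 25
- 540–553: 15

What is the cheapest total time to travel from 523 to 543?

30 s

Shortest distances from 523:
523: 0
524: 4  (via 523)
540: 11  (via 524)
541: 15  (via 523)
535: 21  (via 523)
546: 22  (via 524)
513: 26  (via 546)
553: 26  (via 540)
543: 30  (via 513)
Shortest route: 523–524–546–513–543 = 30 s.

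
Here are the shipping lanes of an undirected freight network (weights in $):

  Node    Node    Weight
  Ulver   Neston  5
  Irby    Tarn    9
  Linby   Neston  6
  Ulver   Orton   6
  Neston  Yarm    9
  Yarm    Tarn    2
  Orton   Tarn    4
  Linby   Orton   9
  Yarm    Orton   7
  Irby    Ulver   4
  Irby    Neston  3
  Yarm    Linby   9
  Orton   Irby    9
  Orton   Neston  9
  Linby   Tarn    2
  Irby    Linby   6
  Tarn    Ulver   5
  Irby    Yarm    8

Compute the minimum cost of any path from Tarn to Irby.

$8

Compare a few routes:
Tarn–Irby: 9 = 9
Tarn–Linby–Irby: 2+6 = 8
The minimum is $8 via Tarn–Linby–Irby.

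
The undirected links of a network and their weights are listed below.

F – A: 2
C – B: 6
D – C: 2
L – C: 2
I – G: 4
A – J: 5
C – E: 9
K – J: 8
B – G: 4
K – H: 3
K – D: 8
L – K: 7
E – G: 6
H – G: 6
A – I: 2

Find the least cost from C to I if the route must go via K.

22

Best C to K: C → L → K costing 9
Shortest K→I: K → H → G → I = 13
Total via K: 9 + 13 = 22.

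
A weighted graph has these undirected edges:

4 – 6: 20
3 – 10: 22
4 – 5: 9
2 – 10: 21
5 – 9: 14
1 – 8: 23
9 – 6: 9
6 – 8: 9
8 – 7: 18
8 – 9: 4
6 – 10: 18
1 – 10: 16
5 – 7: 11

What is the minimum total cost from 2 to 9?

Settle nodes by increasing distance from 2:
2: 0
10: 21  (via 2)
1: 37  (via 10)
6: 39  (via 10)
3: 43  (via 10)
8: 48  (via 6)
9: 48  (via 6)
Shortest route: 2–10–6–9 = 48.

48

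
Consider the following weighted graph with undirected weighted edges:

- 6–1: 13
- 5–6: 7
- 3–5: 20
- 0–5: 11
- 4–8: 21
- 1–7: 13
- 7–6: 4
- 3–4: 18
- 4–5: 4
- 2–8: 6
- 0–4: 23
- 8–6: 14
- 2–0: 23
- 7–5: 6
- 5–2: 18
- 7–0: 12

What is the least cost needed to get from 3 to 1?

Shortest distances from 3:
3: 0
4: 18  (via 3)
5: 20  (via 3)
7: 26  (via 5)
6: 27  (via 5)
0: 31  (via 5)
2: 38  (via 5)
1: 39  (via 7)
Shortest route: 3 → 5 → 7 → 1 = 39.

39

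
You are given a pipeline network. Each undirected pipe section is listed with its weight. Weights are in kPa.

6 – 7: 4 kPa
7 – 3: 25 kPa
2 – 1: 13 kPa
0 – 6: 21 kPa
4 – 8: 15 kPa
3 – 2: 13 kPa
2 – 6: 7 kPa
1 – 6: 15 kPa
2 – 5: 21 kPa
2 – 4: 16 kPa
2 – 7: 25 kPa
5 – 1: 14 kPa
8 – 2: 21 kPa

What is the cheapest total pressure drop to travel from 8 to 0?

49 kPa

Settle nodes by increasing distance from 8:
8: 0
4: 15  (via 8)
2: 21  (via 8)
6: 28  (via 2)
7: 32  (via 6)
1: 34  (via 2)
3: 34  (via 2)
5: 42  (via 2)
0: 49  (via 6)
Shortest route: 8–2–6–0 = 49 kPa.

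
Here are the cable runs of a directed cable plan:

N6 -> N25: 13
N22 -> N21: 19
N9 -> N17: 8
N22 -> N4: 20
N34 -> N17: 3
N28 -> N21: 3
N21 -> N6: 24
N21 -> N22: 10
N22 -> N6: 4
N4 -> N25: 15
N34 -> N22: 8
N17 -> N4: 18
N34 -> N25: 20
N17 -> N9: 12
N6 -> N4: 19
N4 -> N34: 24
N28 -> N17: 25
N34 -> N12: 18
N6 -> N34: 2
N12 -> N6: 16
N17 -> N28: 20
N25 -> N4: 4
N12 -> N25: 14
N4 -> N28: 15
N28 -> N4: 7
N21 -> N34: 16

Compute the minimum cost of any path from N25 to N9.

Running Dijkstra from N25:
N25: 0
N4: 4  (via N25)
N28: 19  (via N4)
N21: 22  (via N28)
N34: 28  (via N4)
N17: 31  (via N34)
N22: 32  (via N21)
N6: 36  (via N22)
N9: 43  (via N17)
Shortest route: N25–N4–N34–N17–N9 = 43.

43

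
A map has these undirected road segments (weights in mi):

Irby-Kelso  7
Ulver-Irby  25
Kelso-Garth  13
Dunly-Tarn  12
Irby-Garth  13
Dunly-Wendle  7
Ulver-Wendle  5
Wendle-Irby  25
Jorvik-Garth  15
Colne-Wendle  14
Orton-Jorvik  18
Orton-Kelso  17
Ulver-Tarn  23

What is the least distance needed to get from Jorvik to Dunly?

Settle nodes by increasing distance from Jorvik:
Jorvik: 0
Garth: 15  (via Jorvik)
Orton: 18  (via Jorvik)
Kelso: 28  (via Garth)
Irby: 28  (via Garth)
Ulver: 53  (via Irby)
Wendle: 53  (via Irby)
Dunly: 60  (via Wendle)
Shortest route: Jorvik → Garth → Irby → Wendle → Dunly = 60 mi.

60 mi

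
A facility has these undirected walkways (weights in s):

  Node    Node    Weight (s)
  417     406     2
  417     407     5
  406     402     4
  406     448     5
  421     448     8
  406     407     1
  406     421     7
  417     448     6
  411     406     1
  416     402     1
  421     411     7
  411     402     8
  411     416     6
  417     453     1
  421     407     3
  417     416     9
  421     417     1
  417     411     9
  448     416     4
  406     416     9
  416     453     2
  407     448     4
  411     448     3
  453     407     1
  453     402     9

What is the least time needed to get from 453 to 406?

Running Dijkstra from 453:
453: 0
417: 1  (via 453)
407: 1  (via 453)
406: 2  (via 407)
Shortest route: 453–407–406 = 2 s.

2 s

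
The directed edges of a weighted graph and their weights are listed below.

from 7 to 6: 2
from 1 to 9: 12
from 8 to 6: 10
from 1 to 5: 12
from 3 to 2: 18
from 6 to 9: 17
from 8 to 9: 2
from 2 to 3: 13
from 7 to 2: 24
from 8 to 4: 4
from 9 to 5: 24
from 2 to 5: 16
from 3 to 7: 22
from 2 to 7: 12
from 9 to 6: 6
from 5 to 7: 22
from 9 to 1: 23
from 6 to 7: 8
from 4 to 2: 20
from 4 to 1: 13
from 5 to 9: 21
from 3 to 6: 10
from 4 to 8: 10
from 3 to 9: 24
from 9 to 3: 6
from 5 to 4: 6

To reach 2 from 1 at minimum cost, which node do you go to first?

Compare a few routes:
1 - 5 - 4 - 2: 12+6+20 = 38
1 - 9 - 3 - 2: 12+6+18 = 36
1 - 5 - 4 - 8 - 9 - 3 - 2: 12+6+10+2+6+18 = 54
1 - 9 - 6 - 7 - 2: 12+6+8+24 = 50
The minimum is 36 via 1 - 9 - 3 - 2.
So from 1 the first move is to 9.

9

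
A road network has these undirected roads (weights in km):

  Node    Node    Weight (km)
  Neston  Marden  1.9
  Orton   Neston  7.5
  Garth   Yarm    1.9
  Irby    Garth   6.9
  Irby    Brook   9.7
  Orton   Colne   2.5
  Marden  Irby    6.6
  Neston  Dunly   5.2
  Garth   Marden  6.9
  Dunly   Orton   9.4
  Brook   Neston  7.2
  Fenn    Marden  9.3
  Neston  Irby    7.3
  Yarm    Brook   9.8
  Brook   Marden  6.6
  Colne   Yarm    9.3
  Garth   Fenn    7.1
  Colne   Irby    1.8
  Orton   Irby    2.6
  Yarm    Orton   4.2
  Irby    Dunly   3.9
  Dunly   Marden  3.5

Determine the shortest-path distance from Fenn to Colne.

Settle nodes by increasing distance from Fenn:
Fenn: 0
Garth: 7.1  (via Fenn)
Yarm: 9  (via Garth)
Marden: 9.3  (via Fenn)
Neston: 11.2  (via Marden)
Dunly: 12.8  (via Marden)
Orton: 13.2  (via Yarm)
Irby: 14  (via Garth)
Colne: 15.7  (via Orton)
Shortest route: Fenn → Garth → Yarm → Orton → Colne = 15.7 km.

15.7 km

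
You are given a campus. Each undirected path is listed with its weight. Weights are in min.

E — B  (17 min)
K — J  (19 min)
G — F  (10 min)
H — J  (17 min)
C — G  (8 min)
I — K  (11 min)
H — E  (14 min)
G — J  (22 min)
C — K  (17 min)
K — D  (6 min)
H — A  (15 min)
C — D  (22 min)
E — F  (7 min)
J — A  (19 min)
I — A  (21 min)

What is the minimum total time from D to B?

64 min

Settle nodes by increasing distance from D:
D: 0
K: 6  (via D)
I: 17  (via K)
C: 22  (via D)
J: 25  (via K)
G: 30  (via C)
A: 38  (via I)
F: 40  (via G)
H: 42  (via J)
E: 47  (via F)
B: 64  (via E)
Shortest route: D–C–G–F–E–B = 64 min.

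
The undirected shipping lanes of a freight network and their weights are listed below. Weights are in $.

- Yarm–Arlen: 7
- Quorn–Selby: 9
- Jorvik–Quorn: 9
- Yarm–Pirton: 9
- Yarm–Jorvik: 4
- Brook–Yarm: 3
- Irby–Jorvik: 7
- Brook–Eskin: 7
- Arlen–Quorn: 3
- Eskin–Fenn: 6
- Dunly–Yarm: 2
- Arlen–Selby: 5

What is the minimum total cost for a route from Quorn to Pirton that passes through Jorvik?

$22

Shortest Quorn→Jorvik: Quorn–Jorvik = 9
Shortest Jorvik→Pirton: Jorvik–Yarm–Pirton = 13
Total via Jorvik: 9 + 13 = $22.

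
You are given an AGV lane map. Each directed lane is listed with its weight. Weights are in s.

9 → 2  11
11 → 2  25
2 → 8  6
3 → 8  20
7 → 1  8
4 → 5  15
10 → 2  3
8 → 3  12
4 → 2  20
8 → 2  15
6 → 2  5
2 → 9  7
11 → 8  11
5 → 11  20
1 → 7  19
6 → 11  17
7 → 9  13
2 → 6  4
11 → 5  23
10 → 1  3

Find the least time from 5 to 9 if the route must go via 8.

53 s

Shortest 5→8: 5–11–8 = 31
Shortest 8→9: 8–2–9 = 22
Total via 8: 31 + 22 = 53 s.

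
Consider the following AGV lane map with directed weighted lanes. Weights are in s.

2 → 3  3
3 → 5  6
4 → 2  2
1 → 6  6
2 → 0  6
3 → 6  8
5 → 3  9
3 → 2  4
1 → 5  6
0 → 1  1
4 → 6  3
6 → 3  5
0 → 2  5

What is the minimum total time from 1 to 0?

Compare a few routes:
1 - 5 - 3 - 2 - 0: 6+9+4+6 = 25
1 - 6 - 3 - 2 - 0: 6+5+4+6 = 21
Cheapest is 1 - 6 - 3 - 2 - 0 at 21 s.

21 s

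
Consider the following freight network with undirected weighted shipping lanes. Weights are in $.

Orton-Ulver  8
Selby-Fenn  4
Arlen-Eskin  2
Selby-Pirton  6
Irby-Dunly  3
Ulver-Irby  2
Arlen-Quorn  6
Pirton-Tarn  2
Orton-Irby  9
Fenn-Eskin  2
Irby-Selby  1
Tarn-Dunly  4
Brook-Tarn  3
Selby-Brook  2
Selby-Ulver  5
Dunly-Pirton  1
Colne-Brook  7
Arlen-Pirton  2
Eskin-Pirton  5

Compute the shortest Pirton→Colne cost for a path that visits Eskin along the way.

$19

Shortest Pirton→Eskin: Pirton → Arlen → Eskin = 4
Best Eskin to Colne: Eskin → Fenn → Selby → Brook → Colne costing 15
Total via Eskin: 4 + 15 = $19.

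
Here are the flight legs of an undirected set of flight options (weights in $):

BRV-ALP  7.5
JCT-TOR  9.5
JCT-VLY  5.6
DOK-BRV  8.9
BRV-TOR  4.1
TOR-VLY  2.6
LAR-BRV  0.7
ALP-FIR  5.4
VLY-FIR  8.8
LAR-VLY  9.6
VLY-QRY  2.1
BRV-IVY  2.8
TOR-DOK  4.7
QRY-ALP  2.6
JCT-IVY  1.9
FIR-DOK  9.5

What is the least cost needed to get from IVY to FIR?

Shortest distances from IVY:
IVY: 0
JCT: 1.9  (via IVY)
BRV: 2.8  (via IVY)
LAR: 3.5  (via BRV)
TOR: 6.9  (via BRV)
VLY: 7.5  (via JCT)
QRY: 9.6  (via VLY)
ALP: 10.3  (via BRV)
DOK: 11.6  (via TOR)
FIR: 15.7  (via ALP)
Shortest route: IVY → BRV → ALP → FIR = $15.7.

$15.7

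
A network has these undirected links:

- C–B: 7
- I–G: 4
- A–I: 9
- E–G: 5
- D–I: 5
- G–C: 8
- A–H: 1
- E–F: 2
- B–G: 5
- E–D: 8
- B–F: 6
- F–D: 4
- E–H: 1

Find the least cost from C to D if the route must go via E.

19

Best C to E: C → G → E costing 13
Shortest E→D: E → F → D = 6
Total via E: 13 + 6 = 19.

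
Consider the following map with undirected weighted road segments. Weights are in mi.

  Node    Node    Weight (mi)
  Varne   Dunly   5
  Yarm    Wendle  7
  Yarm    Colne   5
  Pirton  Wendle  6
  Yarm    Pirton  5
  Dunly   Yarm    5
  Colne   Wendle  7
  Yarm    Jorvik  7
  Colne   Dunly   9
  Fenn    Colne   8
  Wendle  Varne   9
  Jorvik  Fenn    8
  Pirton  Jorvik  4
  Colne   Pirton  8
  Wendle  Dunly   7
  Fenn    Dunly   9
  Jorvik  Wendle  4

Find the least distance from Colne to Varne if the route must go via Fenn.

Shortest Colne→Fenn: Colne–Fenn = 8
Shortest Fenn→Varne: Fenn–Dunly–Varne = 14
Total via Fenn: 8 + 14 = 22 mi.

22 mi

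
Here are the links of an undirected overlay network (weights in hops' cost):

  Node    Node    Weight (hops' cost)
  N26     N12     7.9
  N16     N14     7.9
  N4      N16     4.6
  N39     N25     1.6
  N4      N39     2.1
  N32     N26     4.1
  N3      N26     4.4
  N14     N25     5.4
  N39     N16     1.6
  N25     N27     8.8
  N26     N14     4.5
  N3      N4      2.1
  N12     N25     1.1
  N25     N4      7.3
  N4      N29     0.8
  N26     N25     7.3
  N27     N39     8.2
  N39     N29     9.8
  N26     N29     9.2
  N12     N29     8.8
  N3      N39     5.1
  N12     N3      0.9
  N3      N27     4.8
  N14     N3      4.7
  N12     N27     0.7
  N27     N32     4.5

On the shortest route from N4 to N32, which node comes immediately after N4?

Compare a few routes:
N4 → N3 → N12 → N27 → N32: 2.1+0.9+0.7+4.5 = 8.2
N4 → N39 → N25 → N12 → N27 → N32: 2.1+1.6+1.1+0.7+4.5 = 10
Cheapest is N4 → N3 → N12 → N27 → N32 at 8.2 hops' cost.
So from N4 the first move is to N3.

N3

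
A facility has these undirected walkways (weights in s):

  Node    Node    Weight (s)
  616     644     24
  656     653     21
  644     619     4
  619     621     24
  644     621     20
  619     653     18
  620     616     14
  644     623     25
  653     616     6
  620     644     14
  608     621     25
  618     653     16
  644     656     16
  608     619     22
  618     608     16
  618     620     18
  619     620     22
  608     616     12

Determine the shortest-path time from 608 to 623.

Shortest distances from 608:
608: 0
616: 12  (via 608)
618: 16  (via 608)
653: 18  (via 616)
619: 22  (via 608)
621: 25  (via 608)
644: 26  (via 619)
620: 26  (via 616)
656: 39  (via 653)
623: 51  (via 644)
Shortest route: 608–619–644–623 = 51 s.

51 s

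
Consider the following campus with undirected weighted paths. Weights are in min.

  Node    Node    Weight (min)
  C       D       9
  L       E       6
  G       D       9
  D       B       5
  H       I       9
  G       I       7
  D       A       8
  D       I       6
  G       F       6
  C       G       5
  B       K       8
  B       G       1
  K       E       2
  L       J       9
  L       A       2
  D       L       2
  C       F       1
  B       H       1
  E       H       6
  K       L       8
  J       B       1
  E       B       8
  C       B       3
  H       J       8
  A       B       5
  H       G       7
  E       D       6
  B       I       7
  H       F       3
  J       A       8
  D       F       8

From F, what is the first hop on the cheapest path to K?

Candidate routes:
F–H–E–K: 3+6+2 = 11
F–H–B–K: 3+1+8 = 12
F–C–B–H–E–K: 1+3+1+6+2 = 13
F–C–B–K: 1+3+8 = 12
Cheapest is F–H–E–K at 11 min.
So from F the first move is to H.

H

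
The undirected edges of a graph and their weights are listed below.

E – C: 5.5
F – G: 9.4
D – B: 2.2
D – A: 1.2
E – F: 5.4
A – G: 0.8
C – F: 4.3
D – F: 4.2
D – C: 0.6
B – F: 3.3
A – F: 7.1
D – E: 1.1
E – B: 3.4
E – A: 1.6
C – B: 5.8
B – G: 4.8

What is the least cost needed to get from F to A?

Compare a few routes:
F → D → E → A: 4.2+1.1+1.6 = 6.9
F → B → D → A: 3.3+2.2+1.2 = 6.7
F → D → A: 4.2+1.2 = 5.4
F → C → D → A: 4.3+0.6+1.2 = 6.1
Cheapest is F → D → A at 5.4.

5.4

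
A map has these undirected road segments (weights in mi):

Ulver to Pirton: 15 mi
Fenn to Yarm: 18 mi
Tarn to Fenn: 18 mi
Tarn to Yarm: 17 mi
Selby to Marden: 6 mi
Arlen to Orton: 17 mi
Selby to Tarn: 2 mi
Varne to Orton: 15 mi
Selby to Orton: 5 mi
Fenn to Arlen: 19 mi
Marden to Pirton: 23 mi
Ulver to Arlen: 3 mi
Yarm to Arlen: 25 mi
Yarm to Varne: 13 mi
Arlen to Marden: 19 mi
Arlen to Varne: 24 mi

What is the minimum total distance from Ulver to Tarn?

Running Dijkstra from Ulver:
Ulver: 0
Arlen: 3  (via Ulver)
Pirton: 15  (via Ulver)
Orton: 20  (via Arlen)
Marden: 22  (via Arlen)
Fenn: 22  (via Arlen)
Selby: 25  (via Orton)
Varne: 27  (via Arlen)
Tarn: 27  (via Selby)
Shortest route: Ulver–Arlen–Orton–Selby–Tarn = 27 mi.

27 mi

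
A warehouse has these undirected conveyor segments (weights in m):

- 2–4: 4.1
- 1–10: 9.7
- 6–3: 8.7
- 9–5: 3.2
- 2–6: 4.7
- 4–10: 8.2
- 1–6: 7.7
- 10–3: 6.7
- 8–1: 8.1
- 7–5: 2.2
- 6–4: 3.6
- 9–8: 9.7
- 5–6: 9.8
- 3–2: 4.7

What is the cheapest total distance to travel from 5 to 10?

21.6 m

Candidate routes:
5–6–2–4–10: 9.8+4.7+4.1+8.2 = 26.8
5–6–2–3–10: 9.8+4.7+4.7+6.7 = 25.9
5–6–4–10: 9.8+3.6+8.2 = 21.6
5–6–3–10: 9.8+8.7+6.7 = 25.2
Cheapest is 5–6–4–10 at 21.6 m.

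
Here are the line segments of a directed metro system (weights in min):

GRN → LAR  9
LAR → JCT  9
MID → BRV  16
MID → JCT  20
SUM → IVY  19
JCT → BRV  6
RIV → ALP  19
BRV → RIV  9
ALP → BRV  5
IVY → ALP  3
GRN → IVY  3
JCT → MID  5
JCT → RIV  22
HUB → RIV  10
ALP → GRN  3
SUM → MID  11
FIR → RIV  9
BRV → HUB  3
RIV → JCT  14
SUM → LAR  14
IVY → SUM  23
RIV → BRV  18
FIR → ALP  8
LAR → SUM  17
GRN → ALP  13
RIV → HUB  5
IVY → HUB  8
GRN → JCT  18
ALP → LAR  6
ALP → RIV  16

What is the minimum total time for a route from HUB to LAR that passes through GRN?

Best HUB to GRN: HUB → RIV → ALP → GRN costing 32
Shortest GRN→LAR: GRN → LAR = 9
Total via GRN: 32 + 9 = 41 min.

41 min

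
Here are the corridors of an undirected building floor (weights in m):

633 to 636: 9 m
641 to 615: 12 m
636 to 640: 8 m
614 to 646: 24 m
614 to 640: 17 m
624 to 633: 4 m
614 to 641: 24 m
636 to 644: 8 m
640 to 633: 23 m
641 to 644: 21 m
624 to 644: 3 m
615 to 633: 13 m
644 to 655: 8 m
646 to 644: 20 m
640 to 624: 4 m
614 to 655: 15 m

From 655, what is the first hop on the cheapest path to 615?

Compare a few routes:
655 → 644 → 636 → 633 → 615: 8+8+9+13 = 38
655 → 644 → 624 → 633 → 615: 8+3+4+13 = 28
The minimum is 28 m via 655 → 644 → 624 → 633 → 615.
So from 655 the first move is to 644.

644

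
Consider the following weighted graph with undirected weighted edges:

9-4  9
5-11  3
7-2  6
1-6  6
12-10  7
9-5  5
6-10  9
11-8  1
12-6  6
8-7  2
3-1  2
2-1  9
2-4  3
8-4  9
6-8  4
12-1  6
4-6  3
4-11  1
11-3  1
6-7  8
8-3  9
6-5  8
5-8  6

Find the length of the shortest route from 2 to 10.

15

Candidate routes:
2 - 4 - 11 - 8 - 6 - 10: 3+1+1+4+9 = 18
2 - 4 - 6 - 10: 3+3+9 = 15
Cheapest is 2 - 4 - 6 - 10 at 15.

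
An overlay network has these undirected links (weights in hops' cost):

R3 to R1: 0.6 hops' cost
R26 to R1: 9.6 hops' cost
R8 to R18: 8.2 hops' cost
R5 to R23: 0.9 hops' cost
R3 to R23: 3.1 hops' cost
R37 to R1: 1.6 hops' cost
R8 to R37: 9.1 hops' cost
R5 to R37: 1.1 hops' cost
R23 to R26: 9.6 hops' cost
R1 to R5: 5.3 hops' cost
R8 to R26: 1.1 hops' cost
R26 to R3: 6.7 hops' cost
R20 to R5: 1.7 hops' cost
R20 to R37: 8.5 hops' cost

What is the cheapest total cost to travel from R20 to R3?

Enumerating some paths:
R20–R5–R23–R3: 1.7+0.9+3.1 = 5.7
R20–R5–R37–R1–R3: 1.7+1.1+1.6+0.6 = 5
R20–R5–R1–R3: 1.7+5.3+0.6 = 7.6
R20–R37–R1–R3: 8.5+1.6+0.6 = 10.7
Cheapest is R20–R5–R37–R1–R3 at 5 hops' cost.

5 hops' cost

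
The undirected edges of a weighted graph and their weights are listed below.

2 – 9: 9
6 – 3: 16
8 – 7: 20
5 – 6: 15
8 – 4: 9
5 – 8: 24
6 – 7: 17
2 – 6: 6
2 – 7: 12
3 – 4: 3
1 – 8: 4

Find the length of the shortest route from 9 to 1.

Compare a few routes:
9 → 2 → 6 → 3 → 4 → 8 → 1: 9+6+16+3+9+4 = 47
9 → 2 → 7 → 8 → 1: 9+12+20+4 = 45
The minimum is 45 via 9 → 2 → 7 → 8 → 1.

45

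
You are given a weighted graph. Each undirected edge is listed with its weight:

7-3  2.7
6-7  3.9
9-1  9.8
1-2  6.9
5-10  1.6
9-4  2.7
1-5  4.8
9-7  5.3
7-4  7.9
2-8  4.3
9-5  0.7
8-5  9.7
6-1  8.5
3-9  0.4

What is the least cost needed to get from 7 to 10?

5.4

Settle nodes by increasing distance from 7:
7: 0
3: 2.7  (via 7)
9: 3.1  (via 3)
5: 3.8  (via 9)
6: 3.9  (via 7)
10: 5.4  (via 5)
Shortest route: 7–3–9–5–10 = 5.4.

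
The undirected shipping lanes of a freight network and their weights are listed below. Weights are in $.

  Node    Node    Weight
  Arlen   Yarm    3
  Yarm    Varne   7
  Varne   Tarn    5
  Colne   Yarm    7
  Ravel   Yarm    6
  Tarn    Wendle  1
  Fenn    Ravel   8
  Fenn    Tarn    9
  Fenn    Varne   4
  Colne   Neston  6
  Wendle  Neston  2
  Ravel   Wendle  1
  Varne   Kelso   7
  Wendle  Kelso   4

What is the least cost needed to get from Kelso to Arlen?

$14

Candidate routes:
Kelso–Varne–Yarm–Arlen: 7+7+3 = 17
Kelso–Wendle–Neston–Colne–Yarm–Arlen: 4+2+6+7+3 = 22
Kelso–Wendle–Tarn–Varne–Yarm–Arlen: 4+1+5+7+3 = 20
Kelso–Wendle–Ravel–Yarm–Arlen: 4+1+6+3 = 14
The minimum is $14 via Kelso–Wendle–Ravel–Yarm–Arlen.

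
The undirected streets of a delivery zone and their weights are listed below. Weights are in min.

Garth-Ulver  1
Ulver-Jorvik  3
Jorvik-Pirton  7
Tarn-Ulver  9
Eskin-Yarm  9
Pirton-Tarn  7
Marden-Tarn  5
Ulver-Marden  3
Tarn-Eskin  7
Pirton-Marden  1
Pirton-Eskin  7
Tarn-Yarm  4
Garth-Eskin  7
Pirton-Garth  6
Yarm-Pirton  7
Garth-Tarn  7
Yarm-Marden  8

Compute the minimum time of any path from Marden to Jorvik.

6 min

Shortest distances from Marden:
Marden: 0
Pirton: 1  (via Marden)
Ulver: 3  (via Marden)
Garth: 4  (via Ulver)
Tarn: 5  (via Marden)
Jorvik: 6  (via Ulver)
Shortest route: Marden → Ulver → Jorvik = 6 min.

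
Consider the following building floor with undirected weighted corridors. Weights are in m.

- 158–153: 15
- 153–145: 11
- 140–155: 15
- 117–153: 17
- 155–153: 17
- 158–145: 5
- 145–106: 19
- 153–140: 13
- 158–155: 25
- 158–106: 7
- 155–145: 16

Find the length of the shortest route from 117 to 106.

Running Dijkstra from 117:
117: 0
153: 17  (via 117)
145: 28  (via 153)
140: 30  (via 153)
158: 32  (via 153)
155: 34  (via 153)
106: 39  (via 158)
Shortest route: 117–153–158–106 = 39 m.

39 m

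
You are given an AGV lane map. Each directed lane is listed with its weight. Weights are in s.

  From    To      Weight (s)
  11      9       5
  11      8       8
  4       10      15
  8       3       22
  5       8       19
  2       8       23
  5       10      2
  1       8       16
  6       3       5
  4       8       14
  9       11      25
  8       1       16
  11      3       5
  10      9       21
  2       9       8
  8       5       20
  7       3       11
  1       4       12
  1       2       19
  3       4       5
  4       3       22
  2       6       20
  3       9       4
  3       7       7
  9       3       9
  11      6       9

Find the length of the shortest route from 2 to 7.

24 s

Candidate routes:
2 → 6 → 3 → 7: 20+5+7 = 32
2 → 9 → 3 → 7: 8+9+7 = 24
Cheapest is 2 → 9 → 3 → 7 at 24 s.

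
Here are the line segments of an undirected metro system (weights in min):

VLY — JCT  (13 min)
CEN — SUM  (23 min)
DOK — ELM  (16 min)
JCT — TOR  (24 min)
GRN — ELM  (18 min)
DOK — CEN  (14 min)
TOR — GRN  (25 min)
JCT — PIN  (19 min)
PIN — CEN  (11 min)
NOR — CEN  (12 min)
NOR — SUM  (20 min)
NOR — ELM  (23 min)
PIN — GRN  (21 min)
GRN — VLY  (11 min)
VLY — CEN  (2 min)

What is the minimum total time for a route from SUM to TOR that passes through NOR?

70 min

Shortest SUM→NOR: SUM–NOR = 20
Best NOR to TOR: NOR–CEN–VLY–GRN–TOR costing 50
Total via NOR: 20 + 50 = 70 min.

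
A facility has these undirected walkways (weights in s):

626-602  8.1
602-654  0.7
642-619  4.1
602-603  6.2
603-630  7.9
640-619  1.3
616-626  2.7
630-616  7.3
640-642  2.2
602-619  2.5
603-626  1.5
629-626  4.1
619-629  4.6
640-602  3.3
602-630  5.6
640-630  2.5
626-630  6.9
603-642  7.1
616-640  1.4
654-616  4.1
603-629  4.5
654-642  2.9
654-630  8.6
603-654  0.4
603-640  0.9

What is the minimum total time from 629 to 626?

4.1 s

Compare a few routes:
629 - 603 - 626: 4.5+1.5 = 6
629 - 619 - 640 - 603 - 626: 4.6+1.3+0.9+1.5 = 8.3
629 - 626: 4.1 = 4.1
629 - 603 - 640 - 616 - 626: 4.5+0.9+1.4+2.7 = 9.5
Cheapest is 629 - 626 at 4.1 s.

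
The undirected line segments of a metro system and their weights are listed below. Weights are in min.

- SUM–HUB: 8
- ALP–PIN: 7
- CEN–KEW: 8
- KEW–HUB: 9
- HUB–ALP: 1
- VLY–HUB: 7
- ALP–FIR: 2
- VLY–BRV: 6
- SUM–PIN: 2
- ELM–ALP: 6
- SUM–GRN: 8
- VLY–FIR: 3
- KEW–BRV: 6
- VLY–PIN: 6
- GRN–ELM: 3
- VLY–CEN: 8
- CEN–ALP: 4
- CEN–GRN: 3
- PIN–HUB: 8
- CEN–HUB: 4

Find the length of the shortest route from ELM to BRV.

Shortest distances from ELM:
ELM: 0
GRN: 3  (via ELM)
ALP: 6  (via ELM)
CEN: 6  (via GRN)
HUB: 7  (via ALP)
FIR: 8  (via ALP)
VLY: 11  (via FIR)
SUM: 11  (via GRN)
PIN: 13  (via ALP)
KEW: 14  (via CEN)
BRV: 17  (via VLY)
Shortest route: ELM–ALP–FIR–VLY–BRV = 17 min.

17 min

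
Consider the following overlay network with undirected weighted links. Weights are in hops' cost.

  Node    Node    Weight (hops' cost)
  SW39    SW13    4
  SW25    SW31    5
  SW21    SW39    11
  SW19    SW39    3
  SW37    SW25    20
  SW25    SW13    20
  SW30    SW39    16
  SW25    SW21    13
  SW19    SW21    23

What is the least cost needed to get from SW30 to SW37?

Running Dijkstra from SW30:
SW30: 0
SW39: 16  (via SW30)
SW19: 19  (via SW39)
SW13: 20  (via SW39)
SW21: 27  (via SW39)
SW25: 40  (via SW13)
SW31: 45  (via SW25)
SW37: 60  (via SW25)
Shortest route: SW30–SW39–SW13–SW25–SW37 = 60 hops' cost.

60 hops' cost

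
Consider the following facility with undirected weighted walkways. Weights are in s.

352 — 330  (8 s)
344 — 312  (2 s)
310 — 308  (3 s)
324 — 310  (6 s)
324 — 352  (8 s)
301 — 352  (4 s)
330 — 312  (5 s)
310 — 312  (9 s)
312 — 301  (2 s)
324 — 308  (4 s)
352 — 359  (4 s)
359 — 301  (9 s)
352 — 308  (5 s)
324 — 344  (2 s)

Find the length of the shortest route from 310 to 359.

Enumerating some paths:
310–308–352–359: 3+5+4 = 12
310–324–352–359: 6+8+4 = 18
The minimum is 12 s via 310–308–352–359.

12 s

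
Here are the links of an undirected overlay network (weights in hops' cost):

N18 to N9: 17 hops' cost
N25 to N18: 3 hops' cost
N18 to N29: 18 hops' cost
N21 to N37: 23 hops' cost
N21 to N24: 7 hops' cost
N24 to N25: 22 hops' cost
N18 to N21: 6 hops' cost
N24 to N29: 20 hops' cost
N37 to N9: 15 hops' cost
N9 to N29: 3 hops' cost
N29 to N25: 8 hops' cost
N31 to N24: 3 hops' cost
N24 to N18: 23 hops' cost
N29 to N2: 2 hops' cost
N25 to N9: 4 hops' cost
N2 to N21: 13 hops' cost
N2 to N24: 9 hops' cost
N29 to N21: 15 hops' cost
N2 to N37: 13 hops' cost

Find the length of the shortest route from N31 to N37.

Compare a few routes:
N31 - N24 - N2 - N29 - N9 - N37: 3+9+2+3+15 = 32
N31 - N24 - N2 - N37: 3+9+13 = 25
The minimum is 25 hops' cost via N31 - N24 - N2 - N37.

25 hops' cost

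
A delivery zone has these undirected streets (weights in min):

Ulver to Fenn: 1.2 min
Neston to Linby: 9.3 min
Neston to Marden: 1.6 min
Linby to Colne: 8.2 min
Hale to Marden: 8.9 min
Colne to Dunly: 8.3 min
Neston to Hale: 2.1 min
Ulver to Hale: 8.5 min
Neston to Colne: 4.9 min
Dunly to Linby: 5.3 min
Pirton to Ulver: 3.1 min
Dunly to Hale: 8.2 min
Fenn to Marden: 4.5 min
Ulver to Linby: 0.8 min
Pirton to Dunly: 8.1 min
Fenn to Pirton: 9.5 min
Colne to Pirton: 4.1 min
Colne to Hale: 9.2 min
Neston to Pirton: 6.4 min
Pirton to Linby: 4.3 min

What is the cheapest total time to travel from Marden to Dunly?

11.8 min

Running Dijkstra from Marden:
Marden: 0
Neston: 1.6  (via Marden)
Hale: 3.7  (via Neston)
Fenn: 4.5  (via Marden)
Ulver: 5.7  (via Fenn)
Linby: 6.5  (via Ulver)
Colne: 6.5  (via Neston)
Pirton: 8  (via Neston)
Dunly: 11.8  (via Linby)
Shortest route: Marden–Fenn–Ulver–Linby–Dunly = 11.8 min.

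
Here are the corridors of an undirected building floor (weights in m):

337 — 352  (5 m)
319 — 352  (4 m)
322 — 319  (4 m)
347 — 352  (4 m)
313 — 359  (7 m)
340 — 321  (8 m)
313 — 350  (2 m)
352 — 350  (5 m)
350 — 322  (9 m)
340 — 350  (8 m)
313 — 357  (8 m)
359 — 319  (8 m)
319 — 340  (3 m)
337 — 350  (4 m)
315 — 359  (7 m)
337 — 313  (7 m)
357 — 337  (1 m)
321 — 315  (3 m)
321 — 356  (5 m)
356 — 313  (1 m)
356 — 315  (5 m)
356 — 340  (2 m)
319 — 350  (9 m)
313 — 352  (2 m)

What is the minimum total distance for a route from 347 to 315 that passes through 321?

15 m

Best 347 to 321: 347 → 352 → 313 → 356 → 321 costing 12
Shortest 321→315: 321 → 315 = 3
Total via 321: 12 + 3 = 15 m.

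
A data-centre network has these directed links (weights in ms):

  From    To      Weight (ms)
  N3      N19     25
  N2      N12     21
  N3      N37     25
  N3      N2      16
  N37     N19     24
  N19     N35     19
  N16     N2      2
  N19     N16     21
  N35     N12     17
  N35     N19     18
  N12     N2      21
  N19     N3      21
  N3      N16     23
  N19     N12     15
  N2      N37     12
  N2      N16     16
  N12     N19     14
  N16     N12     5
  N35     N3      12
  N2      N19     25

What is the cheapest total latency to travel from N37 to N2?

Compare a few routes:
N37 → N19 → N12 → N2: 24+15+21 = 60
N37 → N19 → N16 → N2: 24+21+2 = 47
The minimum is 47 ms via N37 → N19 → N16 → N2.

47 ms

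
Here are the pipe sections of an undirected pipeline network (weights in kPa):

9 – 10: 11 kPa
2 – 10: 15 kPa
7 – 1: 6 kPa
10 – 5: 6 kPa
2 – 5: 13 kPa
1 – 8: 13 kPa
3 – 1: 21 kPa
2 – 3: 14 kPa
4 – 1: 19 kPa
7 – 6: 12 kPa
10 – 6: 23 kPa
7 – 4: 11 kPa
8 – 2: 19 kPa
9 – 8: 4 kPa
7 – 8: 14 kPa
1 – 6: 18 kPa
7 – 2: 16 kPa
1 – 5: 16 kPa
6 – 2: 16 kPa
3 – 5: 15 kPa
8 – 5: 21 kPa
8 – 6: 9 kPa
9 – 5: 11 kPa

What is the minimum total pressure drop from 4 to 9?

Settle nodes by increasing distance from 4:
4: 0
7: 11  (via 4)
1: 17  (via 7)
6: 23  (via 7)
8: 25  (via 7)
2: 27  (via 7)
9: 29  (via 8)
Shortest route: 4–7–8–9 = 29 kPa.

29 kPa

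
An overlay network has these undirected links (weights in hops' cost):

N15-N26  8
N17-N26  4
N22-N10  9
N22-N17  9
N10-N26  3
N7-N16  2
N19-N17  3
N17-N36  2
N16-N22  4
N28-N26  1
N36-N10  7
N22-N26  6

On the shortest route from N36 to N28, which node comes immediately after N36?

Enumerating some paths:
N36 → N10 → N26 → N28: 7+3+1 = 11
N36 → N17 → N26 → N28: 2+4+1 = 7
The minimum is 7 hops' cost via N36 → N17 → N26 → N28.
So from N36 the first move is to N17.

N17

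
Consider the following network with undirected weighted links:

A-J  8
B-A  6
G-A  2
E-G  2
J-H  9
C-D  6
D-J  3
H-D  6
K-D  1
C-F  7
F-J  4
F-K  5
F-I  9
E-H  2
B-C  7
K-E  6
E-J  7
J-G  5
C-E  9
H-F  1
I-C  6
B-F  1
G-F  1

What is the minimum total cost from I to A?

12

Settle nodes by increasing distance from I:
I: 0
C: 6  (via I)
F: 9  (via I)
B: 10  (via F)
G: 10  (via F)
H: 10  (via F)
A: 12  (via G)
Shortest route: I–F–G–A = 12.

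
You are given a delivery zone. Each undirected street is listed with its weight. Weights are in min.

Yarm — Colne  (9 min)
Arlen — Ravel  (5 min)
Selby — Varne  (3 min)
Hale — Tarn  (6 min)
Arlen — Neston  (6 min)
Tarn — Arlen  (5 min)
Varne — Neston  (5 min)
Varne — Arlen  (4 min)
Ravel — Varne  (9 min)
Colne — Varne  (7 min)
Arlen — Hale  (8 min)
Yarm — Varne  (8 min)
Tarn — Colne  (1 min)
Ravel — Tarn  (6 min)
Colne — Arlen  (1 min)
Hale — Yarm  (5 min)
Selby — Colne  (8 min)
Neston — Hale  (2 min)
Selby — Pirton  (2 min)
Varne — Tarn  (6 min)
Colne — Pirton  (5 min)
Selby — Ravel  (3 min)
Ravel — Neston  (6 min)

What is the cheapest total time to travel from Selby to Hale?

10 min

Running Dijkstra from Selby:
Selby: 0
Pirton: 2  (via Selby)
Ravel: 3  (via Selby)
Varne: 3  (via Selby)
Colne: 7  (via Pirton)
Arlen: 7  (via Varne)
Neston: 8  (via Varne)
Tarn: 8  (via Colne)
Hale: 10  (via Neston)
Shortest route: Selby–Varne–Neston–Hale = 10 min.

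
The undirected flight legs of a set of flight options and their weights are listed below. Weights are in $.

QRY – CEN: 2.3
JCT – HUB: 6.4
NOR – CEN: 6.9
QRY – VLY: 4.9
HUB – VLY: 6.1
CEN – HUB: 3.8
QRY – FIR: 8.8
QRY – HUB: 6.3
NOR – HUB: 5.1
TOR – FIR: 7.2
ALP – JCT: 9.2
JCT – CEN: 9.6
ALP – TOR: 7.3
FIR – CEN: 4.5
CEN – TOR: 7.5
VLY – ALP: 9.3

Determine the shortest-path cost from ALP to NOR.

$20.5

Enumerating some paths:
ALP–VLY–HUB–NOR: 9.3+6.1+5.1 = 20.5
ALP–TOR–CEN–NOR: 7.3+7.5+6.9 = 21.7
ALP–JCT–HUB–NOR: 9.2+6.4+5.1 = 20.7
Cheapest is ALP–VLY–HUB–NOR at $20.5.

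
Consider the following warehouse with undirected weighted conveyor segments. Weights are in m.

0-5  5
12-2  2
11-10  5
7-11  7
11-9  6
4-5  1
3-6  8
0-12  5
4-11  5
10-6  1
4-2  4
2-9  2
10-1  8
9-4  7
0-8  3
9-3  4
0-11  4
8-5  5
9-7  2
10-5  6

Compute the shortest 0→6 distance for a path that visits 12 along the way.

Best 0 to 12: 0–12 costing 5
Shortest 12→6: 12–2–4–5–10–6 = 14
Total via 12: 5 + 14 = 19 m.

19 m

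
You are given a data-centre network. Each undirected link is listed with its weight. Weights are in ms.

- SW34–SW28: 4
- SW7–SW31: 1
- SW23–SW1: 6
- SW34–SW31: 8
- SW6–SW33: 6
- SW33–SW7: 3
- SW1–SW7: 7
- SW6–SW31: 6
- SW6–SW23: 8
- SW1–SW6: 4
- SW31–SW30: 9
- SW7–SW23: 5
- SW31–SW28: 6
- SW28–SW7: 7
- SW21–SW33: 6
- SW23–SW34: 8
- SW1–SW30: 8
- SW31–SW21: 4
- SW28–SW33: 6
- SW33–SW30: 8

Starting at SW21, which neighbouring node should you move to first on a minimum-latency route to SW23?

Compare a few routes:
SW21 - SW31 - SW6 - SW23: 4+6+8 = 18
SW21 - SW31 - SW7 - SW23: 4+1+5 = 10
SW21 - SW33 - SW7 - SW23: 6+3+5 = 14
Cheapest is SW21 - SW31 - SW7 - SW23 at 10 ms.
So from SW21 the first move is to SW31.

SW31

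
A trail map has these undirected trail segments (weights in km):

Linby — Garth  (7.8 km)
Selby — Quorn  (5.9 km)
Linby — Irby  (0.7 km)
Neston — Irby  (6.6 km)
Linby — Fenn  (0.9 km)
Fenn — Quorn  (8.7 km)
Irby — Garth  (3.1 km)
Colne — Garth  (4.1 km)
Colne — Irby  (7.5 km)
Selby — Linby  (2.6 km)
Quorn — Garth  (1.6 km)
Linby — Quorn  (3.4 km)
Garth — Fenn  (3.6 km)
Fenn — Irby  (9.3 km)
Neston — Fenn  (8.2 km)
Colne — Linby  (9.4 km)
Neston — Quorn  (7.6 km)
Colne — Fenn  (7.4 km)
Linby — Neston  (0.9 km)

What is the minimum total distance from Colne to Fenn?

7.4 km

Shortest distances from Colne:
Colne: 0
Garth: 4.1  (via Colne)
Quorn: 5.7  (via Garth)
Irby: 7.2  (via Garth)
Fenn: 7.4  (via Colne)
Shortest route: Colne → Fenn = 7.4 km.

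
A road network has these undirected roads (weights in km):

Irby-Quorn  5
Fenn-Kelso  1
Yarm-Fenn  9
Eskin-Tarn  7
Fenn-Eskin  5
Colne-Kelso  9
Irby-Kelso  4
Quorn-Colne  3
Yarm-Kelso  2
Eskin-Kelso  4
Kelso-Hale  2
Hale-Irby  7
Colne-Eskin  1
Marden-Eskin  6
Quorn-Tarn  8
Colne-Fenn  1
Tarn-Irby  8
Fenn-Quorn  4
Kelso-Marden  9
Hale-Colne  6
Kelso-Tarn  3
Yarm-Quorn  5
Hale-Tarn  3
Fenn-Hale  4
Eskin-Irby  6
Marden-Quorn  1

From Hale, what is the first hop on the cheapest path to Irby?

Kelso

Compare a few routes:
Hale - Tarn - Kelso - Irby: 3+3+4 = 10
Hale - Irby: 7 = 7
Hale - Kelso - Irby: 2+4 = 6
Hale - Fenn - Kelso - Irby: 4+1+4 = 9
The minimum is 6 km via Hale - Kelso - Irby.
So from Hale the first move is to Kelso.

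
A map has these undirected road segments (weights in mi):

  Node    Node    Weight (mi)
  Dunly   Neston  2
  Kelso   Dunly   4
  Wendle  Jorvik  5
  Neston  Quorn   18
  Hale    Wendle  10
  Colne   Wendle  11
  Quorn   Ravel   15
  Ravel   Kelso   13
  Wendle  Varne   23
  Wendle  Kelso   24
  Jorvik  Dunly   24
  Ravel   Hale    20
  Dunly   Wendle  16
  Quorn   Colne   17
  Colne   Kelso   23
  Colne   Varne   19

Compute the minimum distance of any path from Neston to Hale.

28 mi

Shortest distances from Neston:
Neston: 0
Dunly: 2  (via Neston)
Kelso: 6  (via Dunly)
Quorn: 18  (via Neston)
Wendle: 18  (via Dunly)
Ravel: 19  (via Kelso)
Jorvik: 23  (via Wendle)
Hale: 28  (via Wendle)
Shortest route: Neston–Dunly–Wendle–Hale = 28 mi.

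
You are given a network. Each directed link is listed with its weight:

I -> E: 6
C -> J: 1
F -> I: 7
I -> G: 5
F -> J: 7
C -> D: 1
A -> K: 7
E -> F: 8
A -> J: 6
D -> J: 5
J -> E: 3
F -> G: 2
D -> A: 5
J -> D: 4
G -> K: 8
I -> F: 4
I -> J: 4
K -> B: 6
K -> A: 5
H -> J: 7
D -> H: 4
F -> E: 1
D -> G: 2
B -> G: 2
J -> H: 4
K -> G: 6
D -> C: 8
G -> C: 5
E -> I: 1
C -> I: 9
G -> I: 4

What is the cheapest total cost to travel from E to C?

11

Candidate routes:
E → I → G → C: 1+5+5 = 11
E → I → F → G → C: 1+4+2+5 = 12
E → F → G → C: 8+2+5 = 15
Cheapest is E → I → G → C at 11.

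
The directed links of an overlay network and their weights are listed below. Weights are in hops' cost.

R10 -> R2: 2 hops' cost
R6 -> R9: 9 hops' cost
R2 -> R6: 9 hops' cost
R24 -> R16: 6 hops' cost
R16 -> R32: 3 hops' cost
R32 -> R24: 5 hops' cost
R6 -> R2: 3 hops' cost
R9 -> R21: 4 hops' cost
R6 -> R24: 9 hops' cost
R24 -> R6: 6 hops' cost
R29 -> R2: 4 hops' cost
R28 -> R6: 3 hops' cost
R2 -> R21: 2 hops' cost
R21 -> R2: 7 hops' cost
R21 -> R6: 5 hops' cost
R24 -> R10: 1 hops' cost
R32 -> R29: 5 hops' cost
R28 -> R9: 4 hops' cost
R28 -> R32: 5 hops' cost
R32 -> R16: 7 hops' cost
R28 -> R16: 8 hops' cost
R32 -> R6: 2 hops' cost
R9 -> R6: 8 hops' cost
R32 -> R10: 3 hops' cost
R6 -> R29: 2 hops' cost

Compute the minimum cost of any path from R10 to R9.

18 hops' cost

Compare a few routes:
R10–R2–R21–R6–R9: 2+2+5+9 = 18
R10–R2–R6–R9: 2+9+9 = 20
Cheapest is R10–R2–R21–R6–R9 at 18 hops' cost.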